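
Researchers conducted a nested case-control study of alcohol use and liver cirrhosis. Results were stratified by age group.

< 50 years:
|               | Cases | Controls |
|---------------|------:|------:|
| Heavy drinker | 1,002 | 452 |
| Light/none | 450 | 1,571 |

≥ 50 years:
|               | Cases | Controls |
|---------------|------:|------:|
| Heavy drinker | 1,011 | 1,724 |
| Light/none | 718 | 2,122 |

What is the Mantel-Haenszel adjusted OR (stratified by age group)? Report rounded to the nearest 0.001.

2.986

OR_MH = Σ(aᵢdᵢ/nᵢ) / Σ(bᵢcᵢ/nᵢ), where nᵢ is the stratum total.
Stratum 1 (< 50 years): n = 3475; a·d/n = 1002·1571/3475 = 452.9905; b·c/n = 452·450/3475 = 58.5324
Stratum 2 (≥ 50 years): n = 5575; a·d/n = 1011·2122/5575 = 384.8147; b·c/n = 1724·718/5575 = 222.0326
OR_MH = (452.9905 + 384.8147) / (58.5324 + 222.0326) = 837.8052 / 280.5650 = 2.98614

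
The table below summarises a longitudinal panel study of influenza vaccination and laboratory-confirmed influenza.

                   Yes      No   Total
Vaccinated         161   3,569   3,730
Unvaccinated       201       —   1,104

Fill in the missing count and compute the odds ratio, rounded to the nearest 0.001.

0.203

The missing cell is in the unexposed row: 1104 − 201 = 903.
So a = 161, b = 3569, c = 201, d = 903.
OR = (a·d)/(b·c) = (161 × 903) / (3569 × 201) = 145383 / 717369 = 0.20266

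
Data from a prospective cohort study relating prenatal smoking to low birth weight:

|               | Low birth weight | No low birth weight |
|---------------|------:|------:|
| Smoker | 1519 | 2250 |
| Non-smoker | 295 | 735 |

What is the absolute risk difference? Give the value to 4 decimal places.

Cells: a = 1519, b = 2250, c = 295, d = 735.
Risk in exposed = 1519/3769 = 0.403025; risk in unexposed = 295/1030 = 0.286408.
Risk difference = 0.403025 − 0.286408 = 0.116617

0.1166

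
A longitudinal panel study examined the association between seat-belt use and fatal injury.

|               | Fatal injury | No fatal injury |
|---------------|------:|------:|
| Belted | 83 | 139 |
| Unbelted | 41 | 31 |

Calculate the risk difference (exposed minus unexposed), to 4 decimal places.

Cells: a = 83, b = 139, c = 41, d = 31.
Risk in exposed = 83/222 = 0.373874; risk in unexposed = 41/72 = 0.569444.
Risk difference = 0.373874 − 0.569444 = -0.195571

-0.1956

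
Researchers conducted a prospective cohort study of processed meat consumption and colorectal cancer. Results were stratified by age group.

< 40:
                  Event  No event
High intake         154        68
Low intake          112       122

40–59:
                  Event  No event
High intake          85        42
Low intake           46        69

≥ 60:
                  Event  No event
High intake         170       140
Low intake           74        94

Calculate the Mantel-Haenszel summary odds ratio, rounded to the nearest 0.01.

OR_MH = Σ(aᵢdᵢ/nᵢ) / Σ(bᵢcᵢ/nᵢ), where nᵢ is the stratum total.
Stratum 1 (< 40): n = 456; a·d/n = 154·122/456 = 41.2018; b·c/n = 68·112/456 = 16.7018
Stratum 2 (40–59): n = 242; a·d/n = 85·69/242 = 24.2355; b·c/n = 42·46/242 = 7.9835
Stratum 3 (≥ 60): n = 478; a·d/n = 170·94/478 = 33.4310; b·c/n = 140·74/478 = 21.6736
OR_MH = (41.2018 + 24.2355 + 33.4310) / (16.7018 + 7.9835 + 21.6736) = 98.8683 / 46.3589 = 2.13267

2.13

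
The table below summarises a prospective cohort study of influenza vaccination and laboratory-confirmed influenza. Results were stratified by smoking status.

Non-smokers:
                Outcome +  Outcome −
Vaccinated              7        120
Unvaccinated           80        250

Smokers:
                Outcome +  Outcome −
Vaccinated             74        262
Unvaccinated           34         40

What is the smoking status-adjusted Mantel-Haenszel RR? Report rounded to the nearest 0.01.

0.37

RR_MH = Σ(aᵢ·n₀ᵢ/nᵢ) / Σ(cᵢ·n₁ᵢ/nᵢ), with n₁ᵢ = aᵢ+bᵢ (exposed), n₀ᵢ = cᵢ+dᵢ (unexposed), nᵢ = n₁ᵢ+n₀ᵢ.
Stratum 1 (Non-smokers): n₁ = 127, n₀ = 330, n = 457; a·n₀/n = 7·330/457 = 5.0547; c·n₁/n = 80·127/457 = 22.2319
Stratum 2 (Smokers): n₁ = 336, n₀ = 74, n = 410; a·n₀/n = 74·74/410 = 13.3561; c·n₁/n = 34·336/410 = 27.8634
RR_MH = (5.0547 + 13.3561) / (22.2319 + 27.8634) = 18.4108 / 50.0954 = 0.36752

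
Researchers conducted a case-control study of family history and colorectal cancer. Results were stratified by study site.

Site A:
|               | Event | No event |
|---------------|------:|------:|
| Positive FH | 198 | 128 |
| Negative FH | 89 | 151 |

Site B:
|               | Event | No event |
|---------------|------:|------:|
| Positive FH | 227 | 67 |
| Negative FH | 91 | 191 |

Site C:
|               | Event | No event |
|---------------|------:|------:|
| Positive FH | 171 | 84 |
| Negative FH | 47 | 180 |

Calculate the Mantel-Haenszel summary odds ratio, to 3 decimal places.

4.934

OR_MH = Σ(aᵢdᵢ/nᵢ) / Σ(bᵢcᵢ/nᵢ), where nᵢ is the stratum total.
Stratum 1 (Site A): n = 566; a·d/n = 198·151/566 = 52.8233; b·c/n = 128·89/566 = 20.1272
Stratum 2 (Site B): n = 576; a·d/n = 227·191/576 = 75.2726; b·c/n = 67·91/576 = 10.5851
Stratum 3 (Site C): n = 482; a·d/n = 171·180/482 = 63.8589; b·c/n = 84·47/482 = 8.1909
OR_MH = (52.8233 + 75.2726 + 63.8589) / (20.1272 + 10.5851 + 8.1909) = 191.9548 / 38.9031 = 4.93417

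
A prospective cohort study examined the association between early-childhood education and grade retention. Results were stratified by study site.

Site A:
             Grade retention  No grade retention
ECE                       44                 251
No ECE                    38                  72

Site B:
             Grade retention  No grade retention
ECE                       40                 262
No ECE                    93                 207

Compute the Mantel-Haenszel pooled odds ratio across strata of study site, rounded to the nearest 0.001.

OR_MH = Σ(aᵢdᵢ/nᵢ) / Σ(bᵢcᵢ/nᵢ), where nᵢ is the stratum total.
Stratum 1 (Site A): n = 405; a·d/n = 44·72/405 = 7.8222; b·c/n = 251·38/405 = 23.5506
Stratum 2 (Site B): n = 602; a·d/n = 40·207/602 = 13.7542; b·c/n = 262·93/602 = 40.4751
OR_MH = (7.8222 + 13.7542) / (23.5506 + 40.4751) = 21.5764 / 64.0257 = 0.33700

0.337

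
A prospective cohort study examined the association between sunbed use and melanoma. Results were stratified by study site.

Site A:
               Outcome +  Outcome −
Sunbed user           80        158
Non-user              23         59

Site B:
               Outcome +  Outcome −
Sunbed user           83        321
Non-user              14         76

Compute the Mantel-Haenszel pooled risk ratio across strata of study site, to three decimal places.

RR_MH = Σ(aᵢ·n₀ᵢ/nᵢ) / Σ(cᵢ·n₁ᵢ/nᵢ), with n₁ᵢ = aᵢ+bᵢ (exposed), n₀ᵢ = cᵢ+dᵢ (unexposed), nᵢ = n₁ᵢ+n₀ᵢ.
Stratum 1 (Site A): n₁ = 238, n₀ = 82, n = 320; a·n₀/n = 80·82/320 = 20.5000; c·n₁/n = 23·238/320 = 17.1062
Stratum 2 (Site B): n₁ = 404, n₀ = 90, n = 494; a·n₀/n = 83·90/494 = 15.1215; c·n₁/n = 14·404/494 = 11.4494
RR_MH = (20.5000 + 15.1215) / (17.1062 + 11.4494) = 35.6215 / 28.5556 = 1.24744

1.247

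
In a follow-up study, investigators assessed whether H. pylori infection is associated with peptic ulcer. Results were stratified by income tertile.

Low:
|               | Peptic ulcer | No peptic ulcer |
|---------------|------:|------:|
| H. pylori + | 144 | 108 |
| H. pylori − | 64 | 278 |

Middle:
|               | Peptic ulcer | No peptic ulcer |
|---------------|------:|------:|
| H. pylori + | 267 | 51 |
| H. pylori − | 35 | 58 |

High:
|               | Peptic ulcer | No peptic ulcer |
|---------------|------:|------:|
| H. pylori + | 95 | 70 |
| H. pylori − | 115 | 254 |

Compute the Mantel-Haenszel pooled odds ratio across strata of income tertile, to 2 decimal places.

OR_MH = Σ(aᵢdᵢ/nᵢ) / Σ(bᵢcᵢ/nᵢ), where nᵢ is the stratum total.
Stratum 1 (Low): n = 594; a·d/n = 144·278/594 = 67.3939; b·c/n = 108·64/594 = 11.6364
Stratum 2 (Middle): n = 411; a·d/n = 267·58/411 = 37.6788; b·c/n = 51·35/411 = 4.3431
Stratum 3 (High): n = 534; a·d/n = 95·254/534 = 45.1873; b·c/n = 70·115/534 = 15.0749
OR_MH = (67.3939 + 37.6788 + 45.1873) / (11.6364 + 4.3431 + 15.0749) = 150.2600 / 31.0543 = 4.83862

4.84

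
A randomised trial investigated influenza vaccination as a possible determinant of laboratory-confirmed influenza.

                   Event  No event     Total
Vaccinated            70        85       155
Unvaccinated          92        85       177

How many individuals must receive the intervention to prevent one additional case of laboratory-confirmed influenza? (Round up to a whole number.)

Risk in treated group = 70/155 = 0.45161; risk in control = 92/177 = 0.51977.
Absolute risk reduction = 0.51977 − 0.45161 = 0.06816
NNT = 1 / ARR = 1 / 0.06816 = 14.671 → round up → 15

15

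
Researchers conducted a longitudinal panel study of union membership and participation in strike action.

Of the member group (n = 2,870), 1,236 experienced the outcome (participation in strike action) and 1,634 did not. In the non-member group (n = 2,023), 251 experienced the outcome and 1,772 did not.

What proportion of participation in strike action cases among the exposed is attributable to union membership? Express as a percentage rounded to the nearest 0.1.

71.2

From the description: a = 1236, b = 1634, c = 251, d = 1772.
Risk in exposed = 1236/2870 = 0.43066; risk in unexposed = 251/2023 = 0.12407.
RR = 0.43066/0.12407 = 3.47103
AR% = (RR − 1)/RR × 100 = (3.47103 − 1)/3.47103 × 100 = 71.1901%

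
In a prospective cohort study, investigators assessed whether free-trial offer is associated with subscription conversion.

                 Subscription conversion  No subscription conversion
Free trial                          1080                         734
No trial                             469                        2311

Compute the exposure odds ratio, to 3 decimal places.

7.250

Cells: a = 1080, b = 734, c = 469, d = 2311.
OR = (a·d)/(b·c) = (1080 × 2311) / (734 × 469) = 2495880 / 344246 = 7.25028
The odds of subscription conversion are about 7.25 times as high in the free trial group.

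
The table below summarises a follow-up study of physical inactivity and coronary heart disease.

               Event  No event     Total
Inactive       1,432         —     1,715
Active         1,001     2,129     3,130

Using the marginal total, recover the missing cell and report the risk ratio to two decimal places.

The missing cell is in the exposed row: 1715 − 1432 = 283.
So a = 1432, b = 283, c = 1001, d = 2129.
RR = [a/(a+b)] / [c/(c+d)] = (1432/1715) / (1001/3130) = 0.83499/0.31981 = 2.61089

2.61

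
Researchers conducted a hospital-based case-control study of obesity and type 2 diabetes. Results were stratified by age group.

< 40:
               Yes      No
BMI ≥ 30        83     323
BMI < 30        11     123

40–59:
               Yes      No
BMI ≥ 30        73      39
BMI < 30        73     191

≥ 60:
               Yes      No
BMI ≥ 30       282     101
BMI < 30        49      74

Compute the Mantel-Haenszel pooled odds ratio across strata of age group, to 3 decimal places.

4.063

OR_MH = Σ(aᵢdᵢ/nᵢ) / Σ(bᵢcᵢ/nᵢ), where nᵢ is the stratum total.
Stratum 1 (< 40): n = 540; a·d/n = 83·123/540 = 18.9056; b·c/n = 323·11/540 = 6.5796
Stratum 2 (40–59): n = 376; a·d/n = 73·191/376 = 37.0824; b·c/n = 39·73/376 = 7.5718
Stratum 3 (≥ 60): n = 506; a·d/n = 282·74/506 = 41.2411; b·c/n = 101·49/506 = 9.7806
OR_MH = (18.9056 + 37.0824 + 41.2411) / (6.5796 + 7.5718 + 9.7806) = 97.2291 / 23.9321 = 4.06271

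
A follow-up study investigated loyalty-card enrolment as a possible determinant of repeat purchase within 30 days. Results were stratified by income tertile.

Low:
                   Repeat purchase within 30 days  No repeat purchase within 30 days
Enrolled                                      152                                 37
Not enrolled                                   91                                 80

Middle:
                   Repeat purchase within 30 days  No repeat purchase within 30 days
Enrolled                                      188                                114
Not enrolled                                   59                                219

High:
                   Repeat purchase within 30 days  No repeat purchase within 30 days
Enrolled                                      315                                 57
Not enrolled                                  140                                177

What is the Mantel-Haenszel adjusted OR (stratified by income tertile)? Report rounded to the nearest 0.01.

OR_MH = Σ(aᵢdᵢ/nᵢ) / Σ(bᵢcᵢ/nᵢ), where nᵢ is the stratum total.
Stratum 1 (Low): n = 360; a·d/n = 152·80/360 = 33.7778; b·c/n = 37·91/360 = 9.3528
Stratum 2 (Middle): n = 580; a·d/n = 188·219/580 = 70.9862; b·c/n = 114·59/580 = 11.5966
Stratum 3 (High): n = 689; a·d/n = 315·177/689 = 80.9216; b·c/n = 57·140/689 = 11.5820
OR_MH = (33.7778 + 70.9862 + 80.9216) / (9.3528 + 11.5966 + 11.5820) = 185.6856 / 32.5313 = 5.70790

5.71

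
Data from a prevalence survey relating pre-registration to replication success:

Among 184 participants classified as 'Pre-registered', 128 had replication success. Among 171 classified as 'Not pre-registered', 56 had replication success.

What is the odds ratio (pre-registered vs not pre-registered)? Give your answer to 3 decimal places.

From the description: a = 128, b = 56, c = 56, d = 115.
OR = (a·d)/(b·c) = (128 × 115) / (56 × 56) = 14720 / 3136 = 4.69388
The odds of replication success are about 4.69 times as high in the pre-registered group.

4.694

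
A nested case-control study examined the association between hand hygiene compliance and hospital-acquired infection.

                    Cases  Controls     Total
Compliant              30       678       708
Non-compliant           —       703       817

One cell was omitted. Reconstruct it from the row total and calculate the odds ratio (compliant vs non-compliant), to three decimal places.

The missing cell is in the unexposed row: 817 − 703 = 114.
So a = 30, b = 678, c = 114, d = 703.
OR = (a·d)/(b·c) = (30 × 703) / (678 × 114) = 21090 / 77292 = 0.27286

0.273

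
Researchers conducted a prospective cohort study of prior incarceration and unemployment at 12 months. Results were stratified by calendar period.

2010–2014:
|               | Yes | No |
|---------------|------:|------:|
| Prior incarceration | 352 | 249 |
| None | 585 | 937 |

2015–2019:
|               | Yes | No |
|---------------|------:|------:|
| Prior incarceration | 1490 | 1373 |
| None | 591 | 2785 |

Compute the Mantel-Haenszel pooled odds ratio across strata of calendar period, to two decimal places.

4.13

OR_MH = Σ(aᵢdᵢ/nᵢ) / Σ(bᵢcᵢ/nᵢ), where nᵢ is the stratum total.
Stratum 1 (2010–2014): n = 2123; a·d/n = 352·937/2123 = 155.3575; b·c/n = 249·585/2123 = 68.6128
Stratum 2 (2015–2019): n = 6239; a·d/n = 1490·2785/6239 = 665.1146; b·c/n = 1373·591/6239 = 130.0598
OR_MH = (155.3575 + 665.1146) / (68.6128 + 130.0598) = 820.4721 / 198.6726 = 4.12977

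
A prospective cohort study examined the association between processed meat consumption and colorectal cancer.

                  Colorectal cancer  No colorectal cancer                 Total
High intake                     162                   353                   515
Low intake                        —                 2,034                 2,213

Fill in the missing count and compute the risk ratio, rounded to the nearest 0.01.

The missing cell is in the unexposed row: 2213 − 2034 = 179.
So a = 162, b = 353, c = 179, d = 2034.
RR = [a/(a+b)] / [c/(c+d)] = (162/515) / (179/2213) = 0.31456/0.08089 = 3.88898

3.89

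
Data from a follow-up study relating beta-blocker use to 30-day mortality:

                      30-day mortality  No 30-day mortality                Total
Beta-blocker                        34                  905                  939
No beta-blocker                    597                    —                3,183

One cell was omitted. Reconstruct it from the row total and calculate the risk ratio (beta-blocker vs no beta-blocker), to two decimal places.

The missing cell is in the unexposed row: 3183 − 597 = 2586.
So a = 34, b = 905, c = 597, d = 2586.
RR = [a/(a+b)] / [c/(c+d)] = (34/939) / (597/3183) = 0.03621/0.18756 = 0.19305

0.19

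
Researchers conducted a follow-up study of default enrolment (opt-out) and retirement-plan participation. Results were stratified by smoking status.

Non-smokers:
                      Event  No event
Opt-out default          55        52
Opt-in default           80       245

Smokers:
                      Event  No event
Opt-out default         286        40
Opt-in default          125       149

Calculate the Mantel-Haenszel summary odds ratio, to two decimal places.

OR_MH = Σ(aᵢdᵢ/nᵢ) / Σ(bᵢcᵢ/nᵢ), where nᵢ is the stratum total.
Stratum 1 (Non-smokers): n = 432; a·d/n = 55·245/432 = 31.1921; b·c/n = 52·80/432 = 9.6296
Stratum 2 (Smokers): n = 600; a·d/n = 286·149/600 = 71.0233; b·c/n = 40·125/600 = 8.3333
OR_MH = (31.1921 + 71.0233) / (9.6296 + 8.3333) = 102.2155 / 17.9630 = 5.69035

5.69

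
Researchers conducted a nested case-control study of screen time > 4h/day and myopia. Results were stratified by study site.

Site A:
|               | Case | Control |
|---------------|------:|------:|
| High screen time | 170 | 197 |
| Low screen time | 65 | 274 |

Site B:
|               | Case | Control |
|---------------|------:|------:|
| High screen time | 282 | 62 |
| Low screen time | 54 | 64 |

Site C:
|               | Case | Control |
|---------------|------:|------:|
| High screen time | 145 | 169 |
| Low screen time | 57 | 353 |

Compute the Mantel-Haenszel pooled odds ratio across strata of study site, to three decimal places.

OR_MH = Σ(aᵢdᵢ/nᵢ) / Σ(bᵢcᵢ/nᵢ), where nᵢ is the stratum total.
Stratum 1 (Site A): n = 706; a·d/n = 170·274/706 = 65.9773; b·c/n = 197·65/706 = 18.1374
Stratum 2 (Site B): n = 462; a·d/n = 282·64/462 = 39.0649; b·c/n = 62·54/462 = 7.2468
Stratum 3 (Site C): n = 724; a·d/n = 145·353/724 = 70.6975; b·c/n = 169·57/724 = 13.3052
OR_MH = (65.9773 + 39.0649 + 70.6975) / (18.1374 + 7.2468 + 13.3052) = 175.7398 / 38.6894 = 4.54232

4.542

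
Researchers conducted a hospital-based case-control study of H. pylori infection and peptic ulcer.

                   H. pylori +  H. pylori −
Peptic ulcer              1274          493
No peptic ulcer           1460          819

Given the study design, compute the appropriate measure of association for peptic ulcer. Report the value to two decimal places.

Reading the table with exposure as columns: a = 1274 (H. pylori +, case), b = 1460 (H. pylori +, non-case), c = 493 (H. pylori −, case), d = 819.
This is a hospital-based case-control study: participants were sampled on outcome status, so risks in the source population cannot be estimated directly — relative risk is not valid here. The odds ratio is the appropriate measure.
OR = (a·d)/(b·c) = (1274 × 819) / (1460 × 493) = 1043406 / 719780 = 1.44962

1.45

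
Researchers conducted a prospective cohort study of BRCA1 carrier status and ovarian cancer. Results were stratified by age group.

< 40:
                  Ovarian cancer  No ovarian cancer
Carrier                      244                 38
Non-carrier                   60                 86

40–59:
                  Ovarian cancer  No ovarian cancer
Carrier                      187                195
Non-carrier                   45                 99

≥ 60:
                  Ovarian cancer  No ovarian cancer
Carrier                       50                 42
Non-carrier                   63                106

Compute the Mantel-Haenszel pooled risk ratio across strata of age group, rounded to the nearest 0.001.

RR_MH = Σ(aᵢ·n₀ᵢ/nᵢ) / Σ(cᵢ·n₁ᵢ/nᵢ), with n₁ᵢ = aᵢ+bᵢ (exposed), n₀ᵢ = cᵢ+dᵢ (unexposed), nᵢ = n₁ᵢ+n₀ᵢ.
Stratum 1 (< 40): n₁ = 282, n₀ = 146, n = 428; a·n₀/n = 244·146/428 = 83.2336; c·n₁/n = 60·282/428 = 39.5327
Stratum 2 (40–59): n₁ = 382, n₀ = 144, n = 526; a·n₀/n = 187·144/526 = 51.1939; c·n₁/n = 45·382/526 = 32.6806
Stratum 3 (≥ 60): n₁ = 92, n₀ = 169, n = 261; a·n₀/n = 50·169/261 = 32.3755; c·n₁/n = 63·92/261 = 22.2069
RR_MH = (83.2336 + 51.1939 + 32.3755) / (39.5327 + 32.6806 + 22.2069) = 166.8030 / 94.4202 = 1.76660

1.767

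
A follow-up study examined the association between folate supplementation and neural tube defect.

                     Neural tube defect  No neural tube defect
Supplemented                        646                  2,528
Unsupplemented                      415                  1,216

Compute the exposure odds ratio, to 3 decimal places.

Cells: a = 646, b = 2528, c = 415, d = 1216.
OR = (a·d)/(b·c) = (646 × 1216) / (2528 × 415) = 785536 / 1049120 = 0.74876
Exposure is associated with lower odds of neural tube defect (OR = 0.75 < 1).

0.749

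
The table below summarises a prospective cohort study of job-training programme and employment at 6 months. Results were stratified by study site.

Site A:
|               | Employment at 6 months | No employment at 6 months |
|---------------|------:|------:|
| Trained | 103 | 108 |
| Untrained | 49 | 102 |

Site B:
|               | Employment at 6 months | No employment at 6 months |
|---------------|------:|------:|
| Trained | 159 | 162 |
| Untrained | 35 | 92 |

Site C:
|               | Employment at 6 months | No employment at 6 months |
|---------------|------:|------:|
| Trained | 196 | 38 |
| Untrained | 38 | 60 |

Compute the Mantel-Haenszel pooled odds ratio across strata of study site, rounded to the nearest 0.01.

OR_MH = Σ(aᵢdᵢ/nᵢ) / Σ(bᵢcᵢ/nᵢ), where nᵢ is the stratum total.
Stratum 1 (Site A): n = 362; a·d/n = 103·102/362 = 29.0221; b·c/n = 108·49/362 = 14.6188
Stratum 2 (Site B): n = 448; a·d/n = 159·92/448 = 32.6518; b·c/n = 162·35/448 = 12.6562
Stratum 3 (Site C): n = 332; a·d/n = 196·60/332 = 35.4217; b·c/n = 38·38/332 = 4.3494
OR_MH = (29.0221 + 32.6518 + 35.4217) / (14.6188 + 12.6562 + 4.3494) = 97.0956 / 31.6244 = 3.07027

3.07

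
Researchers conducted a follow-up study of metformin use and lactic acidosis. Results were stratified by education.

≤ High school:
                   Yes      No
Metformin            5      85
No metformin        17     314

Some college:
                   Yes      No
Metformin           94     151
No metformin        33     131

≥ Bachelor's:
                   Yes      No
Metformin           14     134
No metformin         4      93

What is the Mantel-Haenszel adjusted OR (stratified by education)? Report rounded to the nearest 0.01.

2.20

OR_MH = Σ(aᵢdᵢ/nᵢ) / Σ(bᵢcᵢ/nᵢ), where nᵢ is the stratum total.
Stratum 1 (≤ High school): n = 421; a·d/n = 5·314/421 = 3.7292; b·c/n = 85·17/421 = 3.4323
Stratum 2 (Some college): n = 409; a·d/n = 94·131/409 = 30.1076; b·c/n = 151·33/409 = 12.1834
Stratum 3 (≥ Bachelor's): n = 245; a·d/n = 14·93/245 = 5.3143; b·c/n = 134·4/245 = 2.1878
OR_MH = (3.7292 + 30.1076 + 5.3143) / (3.4323 + 12.1834 + 2.1878) = 39.1511 / 17.8034 = 2.19907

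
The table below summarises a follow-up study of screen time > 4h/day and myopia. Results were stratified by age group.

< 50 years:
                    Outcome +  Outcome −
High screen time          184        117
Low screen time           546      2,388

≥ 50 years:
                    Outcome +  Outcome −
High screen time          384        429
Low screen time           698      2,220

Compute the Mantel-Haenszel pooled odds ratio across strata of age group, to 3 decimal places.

3.643

OR_MH = Σ(aᵢdᵢ/nᵢ) / Σ(bᵢcᵢ/nᵢ), where nᵢ is the stratum total.
Stratum 1 (< 50 years): n = 3235; a·d/n = 184·2388/3235 = 135.8244; b·c/n = 117·546/3235 = 19.7471
Stratum 2 (≥ 50 years): n = 3731; a·d/n = 384·2220/3731 = 228.4857; b·c/n = 429·698/3731 = 80.2578
OR_MH = (135.8244 + 228.4857) / (19.7471 + 80.2578) = 364.3101 / 100.0050 = 3.64292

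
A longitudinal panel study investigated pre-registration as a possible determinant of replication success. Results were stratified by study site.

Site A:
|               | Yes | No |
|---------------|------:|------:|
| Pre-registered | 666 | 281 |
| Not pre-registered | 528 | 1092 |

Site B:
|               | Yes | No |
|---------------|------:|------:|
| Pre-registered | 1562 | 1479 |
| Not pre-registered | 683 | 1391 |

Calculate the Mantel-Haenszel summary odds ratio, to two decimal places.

2.77

OR_MH = Σ(aᵢdᵢ/nᵢ) / Σ(bᵢcᵢ/nᵢ), where nᵢ is the stratum total.
Stratum 1 (Site A): n = 2567; a·d/n = 666·1092/2567 = 283.3159; b·c/n = 281·528/2567 = 57.7982
Stratum 2 (Site B): n = 5115; a·d/n = 1562·1391/5115 = 424.7785; b·c/n = 1479·683/5115 = 197.4891
OR_MH = (283.3159 + 424.7785) / (57.7982 + 197.4891) = 708.0944 / 255.2874 = 2.77372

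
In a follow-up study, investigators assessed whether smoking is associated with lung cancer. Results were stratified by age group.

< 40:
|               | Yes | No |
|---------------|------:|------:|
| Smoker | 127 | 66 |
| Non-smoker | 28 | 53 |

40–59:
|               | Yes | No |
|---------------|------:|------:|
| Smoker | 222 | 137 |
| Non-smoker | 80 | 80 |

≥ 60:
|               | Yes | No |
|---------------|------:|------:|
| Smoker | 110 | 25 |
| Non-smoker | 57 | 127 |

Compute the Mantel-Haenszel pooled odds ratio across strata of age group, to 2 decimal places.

OR_MH = Σ(aᵢdᵢ/nᵢ) / Σ(bᵢcᵢ/nᵢ), where nᵢ is the stratum total.
Stratum 1 (< 40): n = 274; a·d/n = 127·53/274 = 24.5657; b·c/n = 66·28/274 = 6.7445
Stratum 2 (40–59): n = 519; a·d/n = 222·80/519 = 34.2197; b·c/n = 137·80/519 = 21.1175
Stratum 3 (≥ 60): n = 319; a·d/n = 110·127/319 = 43.7931; b·c/n = 25·57/319 = 4.4671
OR_MH = (24.5657 + 34.2197 + 43.7931) / (6.7445 + 21.1175 + 4.4671) = 102.5785 / 32.3291 = 3.17294

3.17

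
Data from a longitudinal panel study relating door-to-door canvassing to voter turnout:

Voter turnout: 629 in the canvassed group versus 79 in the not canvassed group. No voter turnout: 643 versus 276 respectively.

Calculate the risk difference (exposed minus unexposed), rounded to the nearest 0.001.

From the description: a = 629, b = 643, c = 79, d = 276.
Risk in exposed = 629/1272 = 0.494497; risk in unexposed = 79/355 = 0.222535.
Risk difference = 0.494497 − 0.222535 = 0.271962

0.272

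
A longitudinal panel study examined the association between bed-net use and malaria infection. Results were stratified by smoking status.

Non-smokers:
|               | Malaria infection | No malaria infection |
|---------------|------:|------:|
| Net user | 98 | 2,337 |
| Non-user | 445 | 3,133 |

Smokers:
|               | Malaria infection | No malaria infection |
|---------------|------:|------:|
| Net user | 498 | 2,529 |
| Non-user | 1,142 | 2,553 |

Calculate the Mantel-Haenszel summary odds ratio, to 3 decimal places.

0.399

OR_MH = Σ(aᵢdᵢ/nᵢ) / Σ(bᵢcᵢ/nᵢ), where nᵢ is the stratum total.
Stratum 1 (Non-smokers): n = 6013; a·d/n = 98·3133/6013 = 51.0617; b·c/n = 2337·445/6013 = 172.9528
Stratum 2 (Smokers): n = 6722; a·d/n = 498·2553/6722 = 189.1392; b·c/n = 2529·1142/6722 = 429.6516
OR_MH = (51.0617 + 189.1392) / (172.9528 + 429.6516) = 240.2009 / 602.6044 = 0.39860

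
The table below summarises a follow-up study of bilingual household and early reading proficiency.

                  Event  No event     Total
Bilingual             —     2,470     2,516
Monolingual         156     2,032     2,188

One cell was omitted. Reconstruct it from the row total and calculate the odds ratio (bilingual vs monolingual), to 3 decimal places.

0.243

The missing cell is in the exposed row: 2516 − 2470 = 46.
So a = 46, b = 2470, c = 156, d = 2032.
OR = (a·d)/(b·c) = (46 × 2032) / (2470 × 156) = 93472 / 385320 = 0.24258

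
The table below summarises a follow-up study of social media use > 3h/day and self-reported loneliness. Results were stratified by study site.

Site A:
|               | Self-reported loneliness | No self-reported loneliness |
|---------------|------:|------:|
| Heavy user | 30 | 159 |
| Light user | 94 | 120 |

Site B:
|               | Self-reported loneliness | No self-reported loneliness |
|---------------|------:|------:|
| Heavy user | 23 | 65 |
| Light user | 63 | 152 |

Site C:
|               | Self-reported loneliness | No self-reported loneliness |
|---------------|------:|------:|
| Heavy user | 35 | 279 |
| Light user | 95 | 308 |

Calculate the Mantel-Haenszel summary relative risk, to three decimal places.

0.499

RR_MH = Σ(aᵢ·n₀ᵢ/nᵢ) / Σ(cᵢ·n₁ᵢ/nᵢ), with n₁ᵢ = aᵢ+bᵢ (exposed), n₀ᵢ = cᵢ+dᵢ (unexposed), nᵢ = n₁ᵢ+n₀ᵢ.
Stratum 1 (Site A): n₁ = 189, n₀ = 214, n = 403; a·n₀/n = 30·214/403 = 15.9305; c·n₁/n = 94·189/403 = 44.0844
Stratum 2 (Site B): n₁ = 88, n₀ = 215, n = 303; a·n₀/n = 23·215/303 = 16.3201; c·n₁/n = 63·88/303 = 18.2970
Stratum 3 (Site C): n₁ = 314, n₀ = 403, n = 717; a·n₀/n = 35·403/717 = 19.6722; c·n₁/n = 95·314/717 = 41.6039
RR_MH = (15.9305 + 16.3201 + 19.6722) / (44.0844 + 18.2970 + 41.6039) = 51.9229 / 103.9853 = 0.49933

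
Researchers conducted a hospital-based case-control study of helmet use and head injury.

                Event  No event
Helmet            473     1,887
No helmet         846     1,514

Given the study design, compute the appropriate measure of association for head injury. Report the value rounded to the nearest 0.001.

Cells: a = 473, b = 1887, c = 846, d = 1514.
This is a hospital-based case-control study: participants were sampled on outcome status, so risks in the source population cannot be estimated directly — relative risk is not valid here. The odds ratio is the appropriate measure.
OR = (a·d)/(b·c) = (473 × 1514) / (1887 × 846) = 716122 / 1596402 = 0.44859

0.449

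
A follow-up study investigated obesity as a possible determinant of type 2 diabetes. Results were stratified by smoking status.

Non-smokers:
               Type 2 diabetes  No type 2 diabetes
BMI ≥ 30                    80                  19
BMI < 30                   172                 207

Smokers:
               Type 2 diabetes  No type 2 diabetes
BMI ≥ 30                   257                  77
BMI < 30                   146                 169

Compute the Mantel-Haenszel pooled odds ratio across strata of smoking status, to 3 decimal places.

4.204

OR_MH = Σ(aᵢdᵢ/nᵢ) / Σ(bᵢcᵢ/nᵢ), where nᵢ is the stratum total.
Stratum 1 (Non-smokers): n = 478; a·d/n = 80·207/478 = 34.6444; b·c/n = 19·172/478 = 6.8368
Stratum 2 (Smokers): n = 649; a·d/n = 257·169/649 = 66.9230; b·c/n = 77·146/649 = 17.3220
OR_MH = (34.6444 + 66.9230) / (6.8368 + 17.3220) = 101.5673 / 24.1589 = 4.20414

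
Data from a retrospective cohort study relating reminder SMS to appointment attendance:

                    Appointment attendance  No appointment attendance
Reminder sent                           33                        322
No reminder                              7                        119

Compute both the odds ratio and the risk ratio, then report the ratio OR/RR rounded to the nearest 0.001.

Cells: a = 33, b = 322, c = 7, d = 119.
OR = (33·119)/(322·7) = 3927/2254 = 1.74224
Risk in exposed = 33/355 = 0.09296; risk in unexposed = 7/126 = 0.05556; RR = 1.67324
OR/RR = 1.74224 / 1.67324 = 1.04124
The outcome is rare in both groups, so OR ≈ RR (ratio near 1).

1.041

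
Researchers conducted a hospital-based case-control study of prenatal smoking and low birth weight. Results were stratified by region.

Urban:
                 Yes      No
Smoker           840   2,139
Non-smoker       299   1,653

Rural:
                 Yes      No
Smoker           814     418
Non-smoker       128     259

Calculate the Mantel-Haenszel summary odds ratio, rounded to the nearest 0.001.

OR_MH = Σ(aᵢdᵢ/nᵢ) / Σ(bᵢcᵢ/nᵢ), where nᵢ is the stratum total.
Stratum 1 (Urban): n = 4931; a·d/n = 840·1653/4931 = 281.5899; b·c/n = 2139·299/4931 = 129.7021
Stratum 2 (Rural): n = 1619; a·d/n = 814·259/1619 = 130.2199; b·c/n = 418·128/1619 = 33.0476
OR_MH = (281.5899 + 130.2199) / (129.7021 + 33.0476) = 411.8098 / 162.7496 = 2.53033

2.530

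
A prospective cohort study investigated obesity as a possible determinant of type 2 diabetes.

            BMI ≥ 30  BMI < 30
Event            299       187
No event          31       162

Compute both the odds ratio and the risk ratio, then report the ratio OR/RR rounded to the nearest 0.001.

4.941

Reading the table with exposure as columns: a = 299 (BMI ≥ 30, case), b = 31 (BMI ≥ 30, non-case), c = 187 (BMI < 30, case), d = 162.
OR = (299·162)/(31·187) = 48438/5797 = 8.35570
Risk in exposed = 299/330 = 0.90606; risk in unexposed = 187/349 = 0.53582; RR = 1.69099
OR/RR = 8.35570 / 1.69099 = 4.94131
The outcome is not rare, so the OR lies further from 1 than the RR.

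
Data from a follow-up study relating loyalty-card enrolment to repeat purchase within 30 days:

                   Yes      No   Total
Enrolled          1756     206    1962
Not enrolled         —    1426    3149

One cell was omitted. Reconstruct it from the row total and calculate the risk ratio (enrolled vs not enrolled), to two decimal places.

The missing cell is in the unexposed row: 3149 − 1426 = 1723.
So a = 1756, b = 206, c = 1723, d = 1426.
RR = [a/(a+b)] / [c/(c+d)] = (1756/1962) / (1723/3149) = 0.89501/0.54716 = 1.63573

1.64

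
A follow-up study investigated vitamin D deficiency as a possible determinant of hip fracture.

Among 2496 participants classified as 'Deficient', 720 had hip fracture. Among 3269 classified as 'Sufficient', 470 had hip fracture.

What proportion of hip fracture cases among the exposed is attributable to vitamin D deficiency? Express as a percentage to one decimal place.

From the description: a = 720, b = 1776, c = 470, d = 2799.
Risk in exposed = 720/2496 = 0.28846; risk in unexposed = 470/3269 = 0.14377.
RR = 0.28846/0.14377 = 2.00634
AR% = (RR − 1)/RR × 100 = (2.00634 − 1)/2.00634 × 100 = 50.1581%

50.2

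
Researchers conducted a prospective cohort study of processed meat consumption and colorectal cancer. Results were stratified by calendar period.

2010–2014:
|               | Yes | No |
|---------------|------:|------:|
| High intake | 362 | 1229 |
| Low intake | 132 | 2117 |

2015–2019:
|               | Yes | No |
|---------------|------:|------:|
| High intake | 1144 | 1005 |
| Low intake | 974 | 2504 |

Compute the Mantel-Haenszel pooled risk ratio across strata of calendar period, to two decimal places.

2.15

RR_MH = Σ(aᵢ·n₀ᵢ/nᵢ) / Σ(cᵢ·n₁ᵢ/nᵢ), with n₁ᵢ = aᵢ+bᵢ (exposed), n₀ᵢ = cᵢ+dᵢ (unexposed), nᵢ = n₁ᵢ+n₀ᵢ.
Stratum 1 (2010–2014): n₁ = 1591, n₀ = 2249, n = 3840; a·n₀/n = 362·2249/3840 = 212.0151; c·n₁/n = 132·1591/3840 = 54.6906
Stratum 2 (2015–2019): n₁ = 2149, n₀ = 3478, n = 5627; a·n₀/n = 1144·3478/5627 = 707.0965; c·n₁/n = 974·2149/5627 = 371.9790
RR_MH = (212.0151 + 707.0965) / (54.6906 + 371.9790) = 919.1116 / 426.6697 = 2.15415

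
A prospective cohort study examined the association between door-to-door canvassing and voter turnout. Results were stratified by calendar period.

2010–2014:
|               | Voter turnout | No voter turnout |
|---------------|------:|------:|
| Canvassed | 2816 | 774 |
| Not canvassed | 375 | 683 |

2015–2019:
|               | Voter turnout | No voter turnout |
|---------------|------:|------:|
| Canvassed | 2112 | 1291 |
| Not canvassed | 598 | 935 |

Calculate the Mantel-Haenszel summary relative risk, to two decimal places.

1.85

RR_MH = Σ(aᵢ·n₀ᵢ/nᵢ) / Σ(cᵢ·n₁ᵢ/nᵢ), with n₁ᵢ = aᵢ+bᵢ (exposed), n₀ᵢ = cᵢ+dᵢ (unexposed), nᵢ = n₁ᵢ+n₀ᵢ.
Stratum 1 (2010–2014): n₁ = 3590, n₀ = 1058, n = 4648; a·n₀/n = 2816·1058/4648 = 640.9914; c·n₁/n = 375·3590/4648 = 289.6407
Stratum 2 (2015–2019): n₁ = 3403, n₀ = 1533, n = 4936; a·n₀/n = 2112·1533/4936 = 655.9352; c·n₁/n = 598·3403/4936 = 412.2759
RR_MH = (640.9914 + 655.9352) / (289.6407 + 412.2759) = 1296.9266 / 701.9166 = 1.84769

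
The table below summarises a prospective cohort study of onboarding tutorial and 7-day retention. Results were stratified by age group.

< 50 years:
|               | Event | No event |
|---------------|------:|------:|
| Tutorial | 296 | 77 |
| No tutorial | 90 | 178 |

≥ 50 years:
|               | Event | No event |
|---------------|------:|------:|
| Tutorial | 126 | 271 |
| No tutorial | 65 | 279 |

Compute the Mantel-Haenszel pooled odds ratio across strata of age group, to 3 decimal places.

3.749

OR_MH = Σ(aᵢdᵢ/nᵢ) / Σ(bᵢcᵢ/nᵢ), where nᵢ is the stratum total.
Stratum 1 (< 50 years): n = 641; a·d/n = 296·178/641 = 82.1966; b·c/n = 77·90/641 = 10.8112
Stratum 2 (≥ 50 years): n = 741; a·d/n = 126·279/741 = 47.4413; b·c/n = 271·65/741 = 23.7719
OR_MH = (82.1966 + 47.4413) / (10.8112 + 23.7719) = 129.6379 / 34.5832 = 3.74858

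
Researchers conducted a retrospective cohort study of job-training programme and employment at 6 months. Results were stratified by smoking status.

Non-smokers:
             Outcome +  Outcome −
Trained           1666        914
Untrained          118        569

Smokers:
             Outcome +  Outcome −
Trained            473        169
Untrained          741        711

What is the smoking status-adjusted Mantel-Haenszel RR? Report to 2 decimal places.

2.12

RR_MH = Σ(aᵢ·n₀ᵢ/nᵢ) / Σ(cᵢ·n₁ᵢ/nᵢ), with n₁ᵢ = aᵢ+bᵢ (exposed), n₀ᵢ = cᵢ+dᵢ (unexposed), nᵢ = n₁ᵢ+n₀ᵢ.
Stratum 1 (Non-smokers): n₁ = 2580, n₀ = 687, n = 3267; a·n₀/n = 1666·687/3267 = 350.3343; c·n₁/n = 118·2580/3267 = 93.1864
Stratum 2 (Smokers): n₁ = 642, n₀ = 1452, n = 2094; a·n₀/n = 473·1452/2094 = 327.9828; c·n₁/n = 741·642/2094 = 227.1834
RR_MH = (350.3343 + 327.9828) / (93.1864 + 227.1834) = 678.3171 / 320.3698 = 2.11729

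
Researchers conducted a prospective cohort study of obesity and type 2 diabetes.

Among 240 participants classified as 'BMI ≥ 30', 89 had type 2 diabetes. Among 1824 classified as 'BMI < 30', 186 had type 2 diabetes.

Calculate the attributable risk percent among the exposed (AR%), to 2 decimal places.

From the description: a = 89, b = 151, c = 186, d = 1638.
Risk in exposed = 89/240 = 0.37083; risk in unexposed = 186/1824 = 0.10197.
RR = 0.37083/0.10197 = 3.63656
AR% = (RR − 1)/RR × 100 = (3.63656 − 1)/3.63656 × 100 = 72.5015%

72.50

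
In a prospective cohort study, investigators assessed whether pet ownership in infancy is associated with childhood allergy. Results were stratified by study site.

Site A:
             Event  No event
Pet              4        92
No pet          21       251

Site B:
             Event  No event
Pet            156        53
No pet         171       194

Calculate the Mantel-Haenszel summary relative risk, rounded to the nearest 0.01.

RR_MH = Σ(aᵢ·n₀ᵢ/nᵢ) / Σ(cᵢ·n₁ᵢ/nᵢ), with n₁ᵢ = aᵢ+bᵢ (exposed), n₀ᵢ = cᵢ+dᵢ (unexposed), nᵢ = n₁ᵢ+n₀ᵢ.
Stratum 1 (Site A): n₁ = 96, n₀ = 272, n = 368; a·n₀/n = 4·272/368 = 2.9565; c·n₁/n = 21·96/368 = 5.4783
Stratum 2 (Site B): n₁ = 209, n₀ = 365, n = 574; a·n₀/n = 156·365/574 = 99.1986; c·n₁/n = 171·209/574 = 62.2631
RR_MH = (2.9565 + 99.1986) / (5.4783 + 62.2631) = 102.1551 / 67.7413 = 1.50802

1.51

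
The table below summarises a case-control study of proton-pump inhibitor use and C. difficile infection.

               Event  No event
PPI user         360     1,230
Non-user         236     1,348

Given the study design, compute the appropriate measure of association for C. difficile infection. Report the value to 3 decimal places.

1.672

Cells: a = 360, b = 1230, c = 236, d = 1348.
This is a case-control study: participants were sampled on outcome status, so risks in the source population cannot be estimated directly — relative risk is not valid here. The odds ratio is the appropriate measure.
OR = (a·d)/(b·c) = (360 × 1348) / (1230 × 236) = 485280 / 290280 = 1.67177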